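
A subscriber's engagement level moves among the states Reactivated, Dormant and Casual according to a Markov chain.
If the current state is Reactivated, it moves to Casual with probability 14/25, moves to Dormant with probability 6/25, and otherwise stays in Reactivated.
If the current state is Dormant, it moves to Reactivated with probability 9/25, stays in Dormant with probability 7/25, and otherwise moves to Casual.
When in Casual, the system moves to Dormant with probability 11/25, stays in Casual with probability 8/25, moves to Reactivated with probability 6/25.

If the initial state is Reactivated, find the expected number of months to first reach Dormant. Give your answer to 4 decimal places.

3.0273

Let t(s) be the expected number of months to first reach Dormant from state s, with t(Dormant) = 0. Conditioning on the first month:
t(Reactivated) = 1 + 0.2·t(Reactivated) + 0.56·t(Casual)
t(Casual) = 1 + 0.24·t(Reactivated) + 0.32·t(Casual)
Solving: t(Reactivated) = 3.0273, t(Casual) = 2.5391.
Expected months from Reactivated to Dormant: 3.0273.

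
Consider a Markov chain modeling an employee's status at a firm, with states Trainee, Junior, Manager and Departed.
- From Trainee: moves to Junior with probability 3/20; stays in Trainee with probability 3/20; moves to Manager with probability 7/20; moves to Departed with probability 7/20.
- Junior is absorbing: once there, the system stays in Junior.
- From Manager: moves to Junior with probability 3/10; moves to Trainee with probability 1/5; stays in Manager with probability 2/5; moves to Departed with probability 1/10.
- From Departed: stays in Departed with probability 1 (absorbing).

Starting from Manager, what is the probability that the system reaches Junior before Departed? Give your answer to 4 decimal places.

0.6477

Let h(s) be the probability of absorption at Junior starting from transient state s. Then h(Junior) = 1 and h(Departed) = 0. By first-step analysis:
h(Trainee) = 0.15·h(Trainee) + 0.15·1 + 0.35·h(Manager) + 0.35·0
h(Manager) = 0.2·h(Trainee) + 0.3·1 + 0.4·h(Manager) + 0.1·0
Solving: h(Trainee) = 0.4432, h(Manager) = 0.6477.
Starting from Manager, the probability is 0.6477.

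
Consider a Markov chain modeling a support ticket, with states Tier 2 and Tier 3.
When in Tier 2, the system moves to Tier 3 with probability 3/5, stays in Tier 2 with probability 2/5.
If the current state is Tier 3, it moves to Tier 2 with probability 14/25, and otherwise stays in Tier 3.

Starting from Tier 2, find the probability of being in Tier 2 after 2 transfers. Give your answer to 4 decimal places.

Sum over the intermediate state after 1 transfer:
P = P(Tier 2→Tier 2)·P(Tier 2→Tier 2) + P(Tier 2→Tier 3)·P(Tier 3→Tier 2)
  = 0.4×0.4 + 0.6×0.56
  = 0.1600 + 0.3360 = 0.4960

0.4960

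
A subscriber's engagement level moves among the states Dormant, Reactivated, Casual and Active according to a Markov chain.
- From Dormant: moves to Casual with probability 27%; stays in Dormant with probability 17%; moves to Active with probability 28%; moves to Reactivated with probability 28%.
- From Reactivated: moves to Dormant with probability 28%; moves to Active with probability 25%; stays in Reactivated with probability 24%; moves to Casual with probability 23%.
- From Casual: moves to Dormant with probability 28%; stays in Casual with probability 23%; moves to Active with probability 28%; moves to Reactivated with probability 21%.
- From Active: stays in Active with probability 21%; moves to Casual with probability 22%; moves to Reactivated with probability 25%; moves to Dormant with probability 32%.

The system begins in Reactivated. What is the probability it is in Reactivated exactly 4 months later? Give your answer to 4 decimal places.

0.2459

Propagate the distribution vector 4 months from Reactivated.
After 0 months: (0.0000, 1.0000, 0.0000, 0.0000)
After 1 month: (0.2800, 0.2400, 0.2300, 0.2500)
After 2 months: (0.2592, 0.2468, 0.2387, 0.2553)
After 3 months: (0.2617, 0.2458, 0.2378, 0.2547)
After 4 months: (0.2614, 0.2459, 0.2379, 0.2548)
P(in Reactivated after 4 months) = 0.2459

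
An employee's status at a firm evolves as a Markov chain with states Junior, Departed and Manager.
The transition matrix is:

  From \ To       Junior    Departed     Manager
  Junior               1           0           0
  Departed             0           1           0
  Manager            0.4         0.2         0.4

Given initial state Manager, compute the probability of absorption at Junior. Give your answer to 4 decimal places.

Let h(s) be the probability of absorption at Junior starting from transient state s. Then h(Junior) = 1 and h(Departed) = 0. By first-step analysis:
h(Manager) = 0.4·1 + 0.2·0 + 0.4·h(Manager)
Solving: h(Manager) = 0.6667.
Starting from Manager, the probability is 0.6667.

0.6667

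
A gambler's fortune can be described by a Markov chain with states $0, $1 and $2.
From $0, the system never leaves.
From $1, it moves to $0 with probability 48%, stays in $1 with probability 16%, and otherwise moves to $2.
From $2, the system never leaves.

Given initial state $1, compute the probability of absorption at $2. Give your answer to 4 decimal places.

Let h(s) be the probability of absorption at $2 starting from transient state s. Then h($2) = 1 and h($0) = 0. By first-step analysis:
h($1) = 0.48·0 + 0.16·h($1) + 0.36·1
Solving: h($1) = 0.4286.
Starting from $1, the probability is 0.4286.

0.4286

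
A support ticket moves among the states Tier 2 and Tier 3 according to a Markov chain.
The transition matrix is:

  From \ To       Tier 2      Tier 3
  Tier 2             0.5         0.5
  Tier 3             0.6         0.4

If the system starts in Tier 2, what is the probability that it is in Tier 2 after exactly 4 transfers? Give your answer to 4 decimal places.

Propagate the distribution vector 4 transfers from Tier 2.
After 0 transfers: (1.0000, 0.0000)
After 1 transfer: (0.5000, 0.5000)
After 2 transfers: (0.5500, 0.4500)
After 3 transfers: (0.5450, 0.4550)
After 4 transfers: (0.5455, 0.4545)
P(in Tier 2 after 4 transfers) = 0.5455

0.5455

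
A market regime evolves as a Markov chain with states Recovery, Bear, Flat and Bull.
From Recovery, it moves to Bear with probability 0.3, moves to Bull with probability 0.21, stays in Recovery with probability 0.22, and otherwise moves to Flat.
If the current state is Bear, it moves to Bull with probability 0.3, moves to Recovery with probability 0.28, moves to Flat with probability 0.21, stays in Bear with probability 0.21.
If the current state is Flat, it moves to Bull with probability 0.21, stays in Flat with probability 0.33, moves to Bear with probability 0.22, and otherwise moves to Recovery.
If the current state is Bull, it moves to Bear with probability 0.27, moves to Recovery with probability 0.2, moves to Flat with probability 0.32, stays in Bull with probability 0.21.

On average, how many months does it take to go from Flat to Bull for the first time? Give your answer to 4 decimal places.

4.3225

Let t(s) be the expected number of months to first reach Bull from state s, with t(Bull) = 0. Conditioning on the first month:
t(Recovery) = 1 + 0.22·t(Recovery) + 0.3·t(Bear) + 0.27·t(Flat)
t(Bear) = 1 + 0.28·t(Recovery) + 0.21·t(Bear) + 0.21·t(Flat)
t(Flat) = 1 + 0.24·t(Recovery) + 0.22·t(Bear) + 0.33·t(Flat)
Solving: t(Recovery) = 4.2922, t(Bear) = 3.9361, t(Flat) = 4.3225.
Expected months from Flat to Bull: 4.3225.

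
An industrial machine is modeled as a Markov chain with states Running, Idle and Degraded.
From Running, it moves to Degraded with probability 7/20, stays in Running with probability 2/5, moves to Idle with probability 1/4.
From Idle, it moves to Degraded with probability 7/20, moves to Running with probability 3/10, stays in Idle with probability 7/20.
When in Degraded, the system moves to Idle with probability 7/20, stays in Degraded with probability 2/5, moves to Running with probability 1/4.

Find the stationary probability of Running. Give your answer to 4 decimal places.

Let the stationary distribution be π with π = πP and π_1 + π_2 + π_3 = 1.
π_1 = 0.4·π_1 + 0.3·π_2 + 0.25·π_3
π_2 = 0.25·π_1 + 0.35·π_2 + 0.35·π_3
Solving with the normalization constraint gives π = (0.3129, 0.3187, 0.3684).
So the stationary probability of Running is 0.3129.

0.3129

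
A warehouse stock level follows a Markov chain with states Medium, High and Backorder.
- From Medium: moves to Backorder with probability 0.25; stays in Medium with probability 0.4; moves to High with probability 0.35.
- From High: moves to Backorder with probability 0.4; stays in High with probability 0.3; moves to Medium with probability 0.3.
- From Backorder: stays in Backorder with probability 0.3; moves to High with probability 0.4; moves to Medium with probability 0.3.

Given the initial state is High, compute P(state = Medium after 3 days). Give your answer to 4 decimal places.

Propagate the distribution vector 3 days from High.
After 0 days: (0.0000, 1.0000, 0.0000)
After 1 day: (0.3000, 0.3000, 0.4000)
After 2 days: (0.3300, 0.3550, 0.3150)
After 3 days: (0.3330, 0.3480, 0.3190)
P(in Medium after 3 days) = 0.3330

0.3330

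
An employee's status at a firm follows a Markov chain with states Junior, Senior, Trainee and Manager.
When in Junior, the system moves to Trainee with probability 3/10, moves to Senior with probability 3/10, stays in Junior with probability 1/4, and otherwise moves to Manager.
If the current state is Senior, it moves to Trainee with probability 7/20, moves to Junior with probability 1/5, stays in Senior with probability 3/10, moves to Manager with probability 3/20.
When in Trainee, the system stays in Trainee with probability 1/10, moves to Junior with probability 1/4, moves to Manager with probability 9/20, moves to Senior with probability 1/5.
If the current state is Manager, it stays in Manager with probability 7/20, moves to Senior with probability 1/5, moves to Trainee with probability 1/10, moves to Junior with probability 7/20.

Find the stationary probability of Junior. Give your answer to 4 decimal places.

0.2643

Let the stationary distribution be π with π = πP and π_1 + π_2 + π_3 + π_4 = 1.
π_1 = 0.25·π_1 + 0.2·π_2 + 0.25·π_3 + 0.35·π_4
π_2 = 0.3·π_1 + 0.3·π_2 + 0.2·π_3 + 0.2·π_4
π_3 = 0.3·π_1 + 0.35·π_2 + 0.1·π_3 + 0.1·π_4
Solving with the normalization constraint gives π = (0.2643, 0.2516, 0.2157, 0.2684).
So the stationary probability of Junior is 0.2643.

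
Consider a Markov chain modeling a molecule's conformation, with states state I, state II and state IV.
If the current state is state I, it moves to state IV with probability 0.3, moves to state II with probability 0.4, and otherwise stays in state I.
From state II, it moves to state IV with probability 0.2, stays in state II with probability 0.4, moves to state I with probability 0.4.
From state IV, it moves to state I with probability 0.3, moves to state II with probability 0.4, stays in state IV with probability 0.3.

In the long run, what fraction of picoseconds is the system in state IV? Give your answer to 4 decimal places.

0.2600

Let the stationary distribution be π with π = πP and π_1 + π_2 + π_3 = 1.
π_1 = 0.3·π_1 + 0.4·π_2 + 0.3·π_3
π_2 = 0.4·π_1 + 0.4·π_2 + 0.4·π_3
Solving with the normalization constraint gives π = (0.3400, 0.4000, 0.2600).
So the stationary probability of state IV is 0.2600.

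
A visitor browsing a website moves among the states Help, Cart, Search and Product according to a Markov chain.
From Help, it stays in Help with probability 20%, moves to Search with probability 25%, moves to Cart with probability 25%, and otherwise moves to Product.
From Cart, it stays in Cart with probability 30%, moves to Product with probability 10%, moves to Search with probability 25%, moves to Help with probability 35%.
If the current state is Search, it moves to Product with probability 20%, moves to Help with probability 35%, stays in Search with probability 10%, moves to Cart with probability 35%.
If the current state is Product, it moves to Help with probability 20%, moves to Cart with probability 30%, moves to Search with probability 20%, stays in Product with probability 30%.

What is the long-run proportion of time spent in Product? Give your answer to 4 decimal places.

0.2199

Let the stationary distribution be π with π = πP and π_1 + π_2 + π_3 + π_4 = 1.
π_1 = 0.2·π_1 + 0.35·π_2 + 0.35·π_3 + 0.2·π_4
π_2 = 0.25·π_1 + 0.3·π_2 + 0.35·π_3 + 0.3·π_4
π_3 = 0.25·π_1 + 0.25·π_2 + 0.1·π_3 + 0.2·π_4
Solving with the normalization constraint gives π = (0.2757, 0.2966, 0.2078, 0.2199).
So the stationary probability of Product is 0.2199.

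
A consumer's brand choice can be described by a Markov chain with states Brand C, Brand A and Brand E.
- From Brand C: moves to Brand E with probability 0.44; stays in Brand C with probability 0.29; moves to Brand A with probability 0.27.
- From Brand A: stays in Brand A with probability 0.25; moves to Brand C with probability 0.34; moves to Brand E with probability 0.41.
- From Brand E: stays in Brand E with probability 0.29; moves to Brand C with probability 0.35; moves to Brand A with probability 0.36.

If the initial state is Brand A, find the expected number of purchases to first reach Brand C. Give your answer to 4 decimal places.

Let t(s) be the expected number of purchases to first reach Brand C from state s, with t(Brand C) = 0. Conditioning on the first purchase:
t(Brand A) = 1 + 0.25·t(Brand A) + 0.41·t(Brand E)
t(Brand E) = 1 + 0.36·t(Brand A) + 0.29·t(Brand E)
Solving: t(Brand A) = 2.9098, t(Brand E) = 2.8839.
Expected purchases from Brand A to Brand C: 2.9098.

2.9098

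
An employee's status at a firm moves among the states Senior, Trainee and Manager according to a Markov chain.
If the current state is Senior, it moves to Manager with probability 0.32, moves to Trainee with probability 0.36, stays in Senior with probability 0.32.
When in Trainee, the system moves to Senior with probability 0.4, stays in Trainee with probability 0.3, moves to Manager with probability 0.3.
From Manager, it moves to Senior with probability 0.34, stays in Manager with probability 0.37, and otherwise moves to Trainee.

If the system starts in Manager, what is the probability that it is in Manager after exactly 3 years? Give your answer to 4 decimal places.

Propagate the distribution vector 3 years from Manager.
After 0 years: (0.0000, 0.0000, 1.0000)
After 1 year: (0.3400, 0.2900, 0.3700)
After 2 years: (0.3506, 0.3167, 0.3327)
After 3 years: (0.3520, 0.3177, 0.3303)
P(in Manager after 3 years) = 0.3303

0.3303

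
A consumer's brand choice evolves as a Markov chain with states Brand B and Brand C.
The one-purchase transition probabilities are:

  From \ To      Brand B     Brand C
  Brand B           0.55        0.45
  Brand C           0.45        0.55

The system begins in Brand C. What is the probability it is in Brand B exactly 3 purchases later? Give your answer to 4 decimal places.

0.4995

Propagate the distribution vector 3 purchases from Brand C.
After 0 purchases: (0.0000, 1.0000)
After 1 purchase: (0.4500, 0.5500)
After 2 purchases: (0.4950, 0.5050)
After 3 purchases: (0.4995, 0.5005)
P(in Brand B after 3 purchases) = 0.4995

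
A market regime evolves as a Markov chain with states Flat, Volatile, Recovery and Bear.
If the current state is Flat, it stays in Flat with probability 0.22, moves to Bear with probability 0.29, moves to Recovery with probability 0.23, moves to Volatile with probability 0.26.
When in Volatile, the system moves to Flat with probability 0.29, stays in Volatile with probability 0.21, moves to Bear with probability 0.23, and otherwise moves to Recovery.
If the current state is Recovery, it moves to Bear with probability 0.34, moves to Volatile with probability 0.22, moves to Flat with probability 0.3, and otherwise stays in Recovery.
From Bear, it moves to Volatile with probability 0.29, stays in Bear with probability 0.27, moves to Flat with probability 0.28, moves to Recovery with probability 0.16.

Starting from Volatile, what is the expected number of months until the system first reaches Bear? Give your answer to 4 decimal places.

3.6818

Let t(s) be the expected number of months to first reach Bear from state s, with t(Bear) = 0. Conditioning on the first month:
t(Flat) = 1 + 0.22·t(Flat) + 0.26·t(Volatile) + 0.23·t(Recovery)
t(Volatile) = 1 + 0.29·t(Flat) + 0.21·t(Volatile) + 0.27·t(Recovery)
t(Recovery) = 1 + 0.3·t(Flat) + 0.22·t(Volatile) + 0.14·t(Recovery)
Solving: t(Flat) = 3.4888, t(Volatile) = 3.6818, t(Recovery) = 3.3216.
Expected months from Volatile to Bear: 3.6818.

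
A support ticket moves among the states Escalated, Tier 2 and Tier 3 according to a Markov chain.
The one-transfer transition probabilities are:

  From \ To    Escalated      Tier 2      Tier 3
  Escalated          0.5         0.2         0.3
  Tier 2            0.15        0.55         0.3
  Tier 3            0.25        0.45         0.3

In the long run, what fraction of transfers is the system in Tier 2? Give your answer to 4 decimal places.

0.4231

Let the stationary distribution be π with π = πP and π_1 + π_2 + π_3 = 1.
π_1 = 0.5·π_1 + 0.15·π_2 + 0.25·π_3
π_2 = 0.2·π_1 + 0.55·π_2 + 0.45·π_3
Solving with the normalization constraint gives π = (0.2769, 0.4231, 0.3000).
So the stationary probability of Tier 2 is 0.4231.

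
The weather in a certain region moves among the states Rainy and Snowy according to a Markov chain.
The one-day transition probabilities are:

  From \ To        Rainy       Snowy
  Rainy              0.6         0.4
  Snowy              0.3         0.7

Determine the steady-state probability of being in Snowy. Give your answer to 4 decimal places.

Let the stationary distribution be π with π = πP and π_1 + π_2 = 1.
π_1 = 0.6·π_1 + 0.3·π_2
Solving with the normalization constraint gives π = (0.4286, 0.5714).
So the stationary probability of Snowy is 0.5714.

0.5714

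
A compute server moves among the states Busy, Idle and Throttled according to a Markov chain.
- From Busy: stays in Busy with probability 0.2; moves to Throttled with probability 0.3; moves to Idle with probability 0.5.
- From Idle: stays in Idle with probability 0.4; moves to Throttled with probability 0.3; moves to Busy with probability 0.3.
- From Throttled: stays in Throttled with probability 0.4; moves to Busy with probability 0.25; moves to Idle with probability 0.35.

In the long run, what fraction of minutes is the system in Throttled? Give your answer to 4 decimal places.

0.3333

Let the stationary distribution be π with π = πP and π_1 + π_2 + π_3 = 1.
π_1 = 0.2·π_1 + 0.3·π_2 + 0.25·π_3
π_2 = 0.5·π_1 + 0.4·π_2 + 0.35·π_3
Solving with the normalization constraint gives π = (0.2576, 0.4091, 0.3333).
So the stationary probability of Throttled is 0.3333.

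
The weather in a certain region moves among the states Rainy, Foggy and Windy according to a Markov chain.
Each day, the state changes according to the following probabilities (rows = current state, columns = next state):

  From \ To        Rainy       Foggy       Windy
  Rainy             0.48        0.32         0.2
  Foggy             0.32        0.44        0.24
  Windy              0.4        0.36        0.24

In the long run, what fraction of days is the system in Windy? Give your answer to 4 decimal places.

Let the stationary distribution be π with π = πP and π_1 + π_2 + π_3 = 1.
π_1 = 0.48·π_1 + 0.32·π_2 + 0.4·π_3
π_2 = 0.32·π_1 + 0.44·π_2 + 0.36·π_3
Solving with the normalization constraint gives π = (0.4023, 0.3738, 0.2239).
So the stationary probability of Windy is 0.2239.

0.2239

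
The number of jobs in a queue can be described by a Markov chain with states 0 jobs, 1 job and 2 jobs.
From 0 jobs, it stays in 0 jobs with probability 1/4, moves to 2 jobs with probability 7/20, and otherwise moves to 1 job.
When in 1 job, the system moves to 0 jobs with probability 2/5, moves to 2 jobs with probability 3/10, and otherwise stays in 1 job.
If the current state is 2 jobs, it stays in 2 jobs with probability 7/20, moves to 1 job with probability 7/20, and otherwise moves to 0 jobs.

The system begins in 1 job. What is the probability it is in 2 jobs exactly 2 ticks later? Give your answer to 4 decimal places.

0.3350

Sum over the intermediate state after 1 tick:
P = P(1 job→0 jobs)·P(0 jobs→2 jobs) + P(1 job→1 job)·P(1 job→2 jobs) + P(1 job→2 jobs)·P(2 jobs→2 jobs)
  = 0.4×0.35 + 0.3×0.3 + 0.3×0.35
  = 0.1400 + 0.0900 + 0.1050 = 0.3350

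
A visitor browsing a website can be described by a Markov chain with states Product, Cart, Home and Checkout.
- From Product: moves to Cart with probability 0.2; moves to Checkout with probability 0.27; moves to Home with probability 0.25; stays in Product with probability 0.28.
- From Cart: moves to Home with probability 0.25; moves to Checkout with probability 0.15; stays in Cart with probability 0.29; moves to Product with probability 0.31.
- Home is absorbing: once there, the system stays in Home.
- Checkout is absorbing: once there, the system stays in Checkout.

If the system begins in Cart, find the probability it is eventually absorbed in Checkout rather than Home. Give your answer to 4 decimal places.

0.4268

Let h(s) be the probability of absorption at Checkout starting from transient state s. Then h(Checkout) = 1 and h(Home) = 0. By first-step analysis:
h(Product) = 0.28·h(Product) + 0.2·h(Cart) + 0.25·0 + 0.27·1
h(Cart) = 0.31·h(Product) + 0.29·h(Cart) + 0.25·0 + 0.15·1
Solving: h(Product) = 0.4935, h(Cart) = 0.4268.
Starting from Cart, the probability is 0.4268.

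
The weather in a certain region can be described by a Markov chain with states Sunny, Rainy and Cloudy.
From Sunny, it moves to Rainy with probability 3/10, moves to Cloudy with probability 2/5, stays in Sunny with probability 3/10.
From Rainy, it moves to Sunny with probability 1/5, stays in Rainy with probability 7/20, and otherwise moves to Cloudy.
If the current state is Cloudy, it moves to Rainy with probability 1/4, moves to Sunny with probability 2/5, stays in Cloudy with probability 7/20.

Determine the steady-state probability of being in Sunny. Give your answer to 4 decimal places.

Let the stationary distribution be π with π = πP and π_1 + π_2 + π_3 = 1.
π_1 = 0.3·π_1 + 0.2·π_2 + 0.4·π_3
π_2 = 0.3·π_1 + 0.35·π_2 + 0.25·π_3
Solving with the normalization constraint gives π = (0.3100, 0.2950, 0.3950).
So the stationary probability of Sunny is 0.3100.

0.3100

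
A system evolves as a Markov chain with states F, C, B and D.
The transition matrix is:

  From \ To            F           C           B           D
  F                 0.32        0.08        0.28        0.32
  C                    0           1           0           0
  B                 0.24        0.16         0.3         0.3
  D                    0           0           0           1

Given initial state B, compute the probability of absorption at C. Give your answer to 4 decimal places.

Let h(s) be the probability of absorption at C starting from transient state s. Then h(C) = 1 and h(D) = 0. By first-step analysis:
h(F) = 0.32·h(F) + 0.08·1 + 0.28·h(B) + 0.32·0
h(B) = 0.24·h(F) + 0.16·1 + 0.3·h(B) + 0.3·0
Solving: h(F) = 0.2466, h(B) = 0.3131.
Starting from B, the probability is 0.3131.

0.3131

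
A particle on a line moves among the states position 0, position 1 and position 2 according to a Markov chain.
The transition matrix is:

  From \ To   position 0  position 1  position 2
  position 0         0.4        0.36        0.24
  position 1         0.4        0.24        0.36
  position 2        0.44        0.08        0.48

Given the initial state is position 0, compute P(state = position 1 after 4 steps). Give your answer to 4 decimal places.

0.2334

Propagate the distribution vector 4 steps from position 0.
After 0 steps: (1.0000, 0.0000, 0.0000)
After 1 step: (0.4000, 0.3600, 0.2400)
After 2 steps: (0.4096, 0.2496, 0.3408)
After 3 steps: (0.4136, 0.2346, 0.3517)
After 4 steps: (0.4141, 0.2334, 0.3526)
P(in position 1 after 4 steps) = 0.2334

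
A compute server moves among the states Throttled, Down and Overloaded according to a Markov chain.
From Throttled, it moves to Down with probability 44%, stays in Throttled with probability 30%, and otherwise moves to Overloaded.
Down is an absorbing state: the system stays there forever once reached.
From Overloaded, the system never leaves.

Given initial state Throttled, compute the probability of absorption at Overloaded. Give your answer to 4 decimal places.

0.3714

Let h(s) be the probability of absorption at Overloaded starting from transient state s. Then h(Overloaded) = 1 and h(Down) = 0. By first-step analysis:
h(Throttled) = 0.3·h(Throttled) + 0.44·0 + 0.26·1
Solving: h(Throttled) = 0.3714.
Starting from Throttled, the probability is 0.3714.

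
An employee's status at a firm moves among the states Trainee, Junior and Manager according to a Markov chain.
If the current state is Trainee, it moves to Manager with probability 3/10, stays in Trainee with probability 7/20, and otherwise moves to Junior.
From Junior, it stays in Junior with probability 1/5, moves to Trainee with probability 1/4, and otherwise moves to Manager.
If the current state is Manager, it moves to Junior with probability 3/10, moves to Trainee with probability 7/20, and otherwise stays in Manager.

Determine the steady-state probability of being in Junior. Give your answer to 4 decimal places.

Let the stationary distribution be π with π = πP and π_1 + π_2 + π_3 = 1.
π_1 = 0.35·π_1 + 0.25·π_2 + 0.35·π_3
π_2 = 0.35·π_1 + 0.2·π_2 + 0.3·π_3
Solving with the normalization constraint gives π = (0.3213, 0.2873, 0.3914).
So the stationary probability of Junior is 0.2873.

0.2873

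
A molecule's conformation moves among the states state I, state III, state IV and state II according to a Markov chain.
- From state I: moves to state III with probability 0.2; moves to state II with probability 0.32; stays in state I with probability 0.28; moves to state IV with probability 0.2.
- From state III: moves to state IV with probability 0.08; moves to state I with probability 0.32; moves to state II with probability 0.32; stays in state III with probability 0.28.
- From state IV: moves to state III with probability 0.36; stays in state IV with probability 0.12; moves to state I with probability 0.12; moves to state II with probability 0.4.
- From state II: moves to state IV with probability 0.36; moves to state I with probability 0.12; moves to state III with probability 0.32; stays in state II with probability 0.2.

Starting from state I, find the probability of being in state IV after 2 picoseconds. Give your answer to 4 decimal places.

0.2112

Propagate the distribution vector 2 picoseconds from state I.
After 0 picoseconds: (1.0000, 0.0000, 0.0000, 0.0000)
After 1 picosecond: (0.2800, 0.2000, 0.2000, 0.3200)
After 2 picoseconds: (0.2048, 0.2864, 0.2112, 0.2976)
P(in state IV after 2 picoseconds) = 0.2112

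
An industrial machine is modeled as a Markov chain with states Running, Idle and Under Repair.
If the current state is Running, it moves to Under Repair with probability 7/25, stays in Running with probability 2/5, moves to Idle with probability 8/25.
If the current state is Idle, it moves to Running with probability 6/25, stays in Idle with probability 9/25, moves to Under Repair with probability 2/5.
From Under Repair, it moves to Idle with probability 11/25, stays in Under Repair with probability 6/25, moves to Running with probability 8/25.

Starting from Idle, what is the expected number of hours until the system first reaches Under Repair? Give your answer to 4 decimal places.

2.7344

Let t(s) be the expected number of hours to first reach Under Repair from state s, with t(Under Repair) = 0. Conditioning on the first hour:
t(Running) = 1 + 0.4·t(Running) + 0.32·t(Idle)
t(Idle) = 1 + 0.24·t(Running) + 0.36·t(Idle)
Solving: t(Running) = 3.1250, t(Idle) = 2.7344.
Expected hours from Idle to Under Repair: 2.7344.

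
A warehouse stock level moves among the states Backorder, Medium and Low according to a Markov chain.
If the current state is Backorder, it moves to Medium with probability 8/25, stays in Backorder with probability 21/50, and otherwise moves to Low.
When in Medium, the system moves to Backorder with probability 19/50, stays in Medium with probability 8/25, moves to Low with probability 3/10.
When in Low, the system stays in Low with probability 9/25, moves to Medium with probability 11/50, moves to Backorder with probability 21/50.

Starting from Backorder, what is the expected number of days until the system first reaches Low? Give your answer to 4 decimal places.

3.6657

Let t(s) be the expected number of days to first reach Low from state s, with t(Low) = 0. Conditioning on the first day:
t(Backorder) = 1 + 0.42·t(Backorder) + 0.32·t(Medium)
t(Medium) = 1 + 0.38·t(Backorder) + 0.32·t(Medium)
Solving: t(Backorder) = 3.6657, t(Medium) = 3.5191.
Expected days from Backorder to Low: 3.6657.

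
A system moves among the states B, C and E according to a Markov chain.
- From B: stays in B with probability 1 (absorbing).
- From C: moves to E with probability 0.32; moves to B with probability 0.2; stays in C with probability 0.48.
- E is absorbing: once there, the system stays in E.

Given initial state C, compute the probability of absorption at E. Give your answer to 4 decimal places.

0.6154

Let h(s) be the probability of absorption at E starting from transient state s. Then h(E) = 1 and h(B) = 0. By first-step analysis:
h(C) = 0.2·0 + 0.48·h(C) + 0.32·1
Solving: h(C) = 0.6154.
Starting from C, the probability is 0.6154.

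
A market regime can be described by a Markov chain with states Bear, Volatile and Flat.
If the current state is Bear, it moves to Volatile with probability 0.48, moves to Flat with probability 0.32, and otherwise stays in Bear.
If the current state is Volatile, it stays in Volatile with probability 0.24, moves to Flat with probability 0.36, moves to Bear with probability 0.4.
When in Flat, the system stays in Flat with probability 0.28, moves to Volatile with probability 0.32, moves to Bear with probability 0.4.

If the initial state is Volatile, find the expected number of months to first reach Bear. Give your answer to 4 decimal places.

2.5000

Let t(s) be the expected number of months to first reach Bear from state s, with t(Bear) = 0. Conditioning on the first month:
t(Volatile) = 1 + 0.24·t(Volatile) + 0.36·t(Flat)
t(Flat) = 1 + 0.32·t(Volatile) + 0.28·t(Flat)
Solving: t(Volatile) = 2.5000, t(Flat) = 2.5000.
Expected months from Volatile to Bear: 2.5000.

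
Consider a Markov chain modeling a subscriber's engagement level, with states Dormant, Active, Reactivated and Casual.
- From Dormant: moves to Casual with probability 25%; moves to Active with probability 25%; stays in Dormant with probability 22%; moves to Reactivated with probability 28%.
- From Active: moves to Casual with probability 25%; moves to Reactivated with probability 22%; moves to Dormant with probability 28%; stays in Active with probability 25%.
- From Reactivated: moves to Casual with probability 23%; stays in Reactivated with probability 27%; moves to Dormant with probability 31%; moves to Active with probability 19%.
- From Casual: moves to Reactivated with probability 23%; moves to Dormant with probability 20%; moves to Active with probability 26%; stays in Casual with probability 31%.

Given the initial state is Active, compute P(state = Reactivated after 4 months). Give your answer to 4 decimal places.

Propagate the distribution vector 4 months from Active.
After 0 months: (0.0000, 1.0000, 0.0000, 0.0000)
After 1 month: (0.2800, 0.2500, 0.2200, 0.2500)
After 2 months: (0.2498, 0.2393, 0.2503, 0.2606)
After 3 months: (0.2517, 0.2376, 0.2501, 0.2606)
After 4 months: (0.2516, 0.2376, 0.2502, 0.2606)
P(in Reactivated after 4 months) = 0.2502

0.2502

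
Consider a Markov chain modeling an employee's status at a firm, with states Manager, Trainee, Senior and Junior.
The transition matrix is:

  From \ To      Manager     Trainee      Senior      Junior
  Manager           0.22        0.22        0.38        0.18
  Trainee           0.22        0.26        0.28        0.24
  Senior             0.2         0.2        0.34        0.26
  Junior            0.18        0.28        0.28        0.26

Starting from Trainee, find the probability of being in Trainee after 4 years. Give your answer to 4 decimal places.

0.2374

Propagate the distribution vector 4 years from Trainee.
After 0 years: (0.0000, 1.0000, 0.0000, 0.0000)
After 1 year: (0.2200, 0.2600, 0.2800, 0.2400)
After 2 years: (0.2048, 0.2392, 0.3188, 0.2372)
After 3 years: (0.2041, 0.2374, 0.3196, 0.2388)
After 4 years: (0.2041, 0.2374, 0.3196, 0.2389)
P(in Trainee after 4 years) = 0.2374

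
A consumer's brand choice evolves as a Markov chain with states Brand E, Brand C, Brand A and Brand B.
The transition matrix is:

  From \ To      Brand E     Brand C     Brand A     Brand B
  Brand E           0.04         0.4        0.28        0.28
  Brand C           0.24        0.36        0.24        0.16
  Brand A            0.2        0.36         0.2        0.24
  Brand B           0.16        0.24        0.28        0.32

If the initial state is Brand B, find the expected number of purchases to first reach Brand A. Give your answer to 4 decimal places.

3.7328

Let t(s) be the expected number of purchases to first reach Brand A from state s, with t(Brand A) = 0. Conditioning on the first purchase:
t(Brand E) = 1 + 0.04·t(Brand E) + 0.4·t(Brand C) + 0.28·t(Brand B)
t(Brand C) = 1 + 0.24·t(Brand E) + 0.36·t(Brand C) + 0.16·t(Brand B)
t(Brand B) = 1 + 0.16·t(Brand E) + 0.24·t(Brand C) + 0.32·t(Brand B)
Solving: t(Brand E) = 3.7574, t(Brand C) = 3.9047, t(Brand B) = 3.7328.
Expected purchases from Brand B to Brand A: 3.7328.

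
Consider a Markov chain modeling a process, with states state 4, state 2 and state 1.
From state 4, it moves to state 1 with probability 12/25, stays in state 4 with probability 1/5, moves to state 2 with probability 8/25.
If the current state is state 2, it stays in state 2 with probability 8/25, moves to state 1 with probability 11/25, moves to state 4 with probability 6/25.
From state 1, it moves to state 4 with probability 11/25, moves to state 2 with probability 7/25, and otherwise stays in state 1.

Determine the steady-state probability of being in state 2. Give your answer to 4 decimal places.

Let the stationary distribution be π with π = πP and π_1 + π_2 + π_3 = 1.
π_1 = 0.2·π_1 + 0.24·π_2 + 0.44·π_3
π_2 = 0.32·π_1 + 0.32·π_2 + 0.28·π_3
Solving with the normalization constraint gives π = (0.3057, 0.3044, 0.3899).
So the stationary probability of state 2 is 0.3044.

0.3044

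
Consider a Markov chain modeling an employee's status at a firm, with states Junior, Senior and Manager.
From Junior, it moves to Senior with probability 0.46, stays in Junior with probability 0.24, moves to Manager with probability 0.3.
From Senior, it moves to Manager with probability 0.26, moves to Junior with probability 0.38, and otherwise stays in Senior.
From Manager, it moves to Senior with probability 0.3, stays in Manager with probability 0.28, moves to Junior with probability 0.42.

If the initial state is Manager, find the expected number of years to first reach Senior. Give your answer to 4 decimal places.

2.8015

Let t(s) be the expected number of years to first reach Senior from state s, with t(Senior) = 0. Conditioning on the first year:
t(Junior) = 1 + 0.24·t(Junior) + 0.3·t(Manager)
t(Manager) = 1 + 0.42·t(Junior) + 0.28·t(Manager)
Solving: t(Junior) = 2.4217, t(Manager) = 2.8015.
Expected years from Manager to Senior: 2.8015.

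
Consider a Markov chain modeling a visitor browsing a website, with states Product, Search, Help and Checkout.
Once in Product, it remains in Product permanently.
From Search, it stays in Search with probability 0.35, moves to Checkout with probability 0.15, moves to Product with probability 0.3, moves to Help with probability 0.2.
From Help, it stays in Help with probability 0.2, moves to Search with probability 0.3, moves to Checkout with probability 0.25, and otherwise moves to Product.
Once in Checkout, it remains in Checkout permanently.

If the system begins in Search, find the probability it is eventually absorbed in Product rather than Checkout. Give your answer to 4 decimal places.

Let h(s) be the probability of absorption at Product starting from transient state s. Then h(Product) = 1 and h(Checkout) = 0. By first-step analysis:
h(Search) = 0.3·1 + 0.35·h(Search) + 0.2·h(Help) + 0.15·0
h(Help) = 0.25·1 + 0.3·h(Search) + 0.2·h(Help) + 0.25·0
Solving: h(Search) = 0.6304, h(Help) = 0.5489.
Starting from Search, the probability is 0.6304.

0.6304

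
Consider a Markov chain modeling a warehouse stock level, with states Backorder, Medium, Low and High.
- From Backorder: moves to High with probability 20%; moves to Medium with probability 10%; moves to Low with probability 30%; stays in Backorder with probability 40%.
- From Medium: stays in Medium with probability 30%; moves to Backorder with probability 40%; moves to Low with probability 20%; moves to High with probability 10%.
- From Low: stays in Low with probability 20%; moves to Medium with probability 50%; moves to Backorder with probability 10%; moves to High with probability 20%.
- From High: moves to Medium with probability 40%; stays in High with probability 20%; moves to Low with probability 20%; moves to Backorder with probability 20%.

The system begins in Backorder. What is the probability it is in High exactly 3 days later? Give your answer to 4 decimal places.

0.1700

Propagate the distribution vector 3 days from Backorder.
After 0 days: (1.0000, 0.0000, 0.0000, 0.0000)
After 1 day: (0.4000, 0.1000, 0.3000, 0.2000)
After 2 days: (0.2700, 0.3000, 0.2400, 0.1900)
After 3 days: (0.2900, 0.3130, 0.2270, 0.1700)
P(in High after 3 days) = 0.1700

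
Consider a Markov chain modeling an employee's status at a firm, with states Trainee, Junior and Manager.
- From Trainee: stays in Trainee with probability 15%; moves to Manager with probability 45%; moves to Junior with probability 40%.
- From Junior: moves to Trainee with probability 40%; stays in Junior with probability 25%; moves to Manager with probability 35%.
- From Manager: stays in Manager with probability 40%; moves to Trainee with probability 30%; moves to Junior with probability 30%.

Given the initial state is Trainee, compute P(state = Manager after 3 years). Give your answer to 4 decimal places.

Propagate the distribution vector 3 years from Trainee.
After 0 years: (1.0000, 0.0000, 0.0000)
After 1 year: (0.1500, 0.4000, 0.4500)
After 2 years: (0.3175, 0.2950, 0.3875)
After 3 years: (0.2819, 0.3170, 0.4011)
P(in Manager after 3 years) = 0.4011

0.4011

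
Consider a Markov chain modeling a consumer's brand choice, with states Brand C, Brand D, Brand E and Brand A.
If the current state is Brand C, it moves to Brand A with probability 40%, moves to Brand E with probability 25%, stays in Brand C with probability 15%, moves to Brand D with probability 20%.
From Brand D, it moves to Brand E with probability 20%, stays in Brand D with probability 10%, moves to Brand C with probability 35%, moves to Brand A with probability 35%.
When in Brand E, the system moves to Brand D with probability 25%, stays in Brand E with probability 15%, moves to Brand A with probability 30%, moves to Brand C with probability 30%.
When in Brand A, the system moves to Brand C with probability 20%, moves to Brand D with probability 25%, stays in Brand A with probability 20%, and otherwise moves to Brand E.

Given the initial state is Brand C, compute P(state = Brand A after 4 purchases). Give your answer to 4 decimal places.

0.3041

Propagate the distribution vector 4 purchases from Brand C.
After 0 purchases: (1.0000, 0.0000, 0.0000, 0.0000)
After 1 purchase: (0.1500, 0.2000, 0.2500, 0.4000)
After 2 purchases: (0.2475, 0.2125, 0.2550, 0.2850)
After 3 purchases: (0.2450, 0.2058, 0.2424, 0.3069)
After 4 purchases: (0.2429, 0.2069, 0.2462, 0.3041)
P(in Brand A after 4 purchases) = 0.3041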